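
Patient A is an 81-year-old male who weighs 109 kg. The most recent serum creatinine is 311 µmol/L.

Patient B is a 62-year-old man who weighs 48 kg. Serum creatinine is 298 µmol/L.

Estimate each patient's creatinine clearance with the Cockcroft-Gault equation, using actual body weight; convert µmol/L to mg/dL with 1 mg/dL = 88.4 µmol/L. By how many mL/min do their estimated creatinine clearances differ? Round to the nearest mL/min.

10 mL/min

Patient A: SCr = 311 / 88.4 = 3.518 mg/dL
Patient A: CrCl = (140 − 81) × 109 / (72 × 3.518) = 6431.0 / 253.30 ≈ 25.4 mL/min
Patient B: SCr = 298 / 88.4 = 3.371 mg/dL
Patient B: CrCl = (140 − 62) × 48 / (72 × 3.371) = 3744.0 / 242.71 ≈ 15.4 mL/min
|25.4 − 15.4| = 10.0 mL/min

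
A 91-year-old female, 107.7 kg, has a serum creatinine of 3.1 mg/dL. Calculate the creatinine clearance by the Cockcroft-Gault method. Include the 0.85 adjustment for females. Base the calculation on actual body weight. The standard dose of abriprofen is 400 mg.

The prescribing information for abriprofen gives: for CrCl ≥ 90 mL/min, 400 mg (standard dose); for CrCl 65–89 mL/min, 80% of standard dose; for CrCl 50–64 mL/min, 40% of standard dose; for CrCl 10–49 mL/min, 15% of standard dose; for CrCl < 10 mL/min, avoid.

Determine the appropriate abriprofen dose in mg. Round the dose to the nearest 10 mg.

60 mg

CrCl = (140 − 91) × 107.7 / (72 × 3.1) × 0.85 = 5277.3 / 223.20 × 0.85 ≈ 20.1 mL/min
CrCl ≈ 20 mL/min → bracket 10–49 mL/min.
15% of 400 mg = 60 mg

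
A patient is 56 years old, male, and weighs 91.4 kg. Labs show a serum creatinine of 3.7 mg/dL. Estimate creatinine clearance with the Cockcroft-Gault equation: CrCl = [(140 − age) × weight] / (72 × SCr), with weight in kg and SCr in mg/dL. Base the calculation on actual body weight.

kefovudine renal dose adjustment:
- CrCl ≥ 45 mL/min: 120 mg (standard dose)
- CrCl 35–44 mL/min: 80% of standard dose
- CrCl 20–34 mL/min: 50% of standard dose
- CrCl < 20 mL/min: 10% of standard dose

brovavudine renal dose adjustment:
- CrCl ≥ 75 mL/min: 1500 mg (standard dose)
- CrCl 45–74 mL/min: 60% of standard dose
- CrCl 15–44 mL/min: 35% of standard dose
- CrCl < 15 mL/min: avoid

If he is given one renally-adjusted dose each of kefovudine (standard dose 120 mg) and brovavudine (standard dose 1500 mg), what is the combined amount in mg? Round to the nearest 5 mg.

CrCl = (140 − 56) × 91.4 / (72 × 3.7) = 7677.6 / 266.40 ≈ 28.8 mL/min
CrCl ≈ 29 mL/min.
kefovudine: 20–34 mL/min → 50% of 120 mg = 60 mg.
brovavudine: 15–44 mL/min → 35% of 1500 mg = 525 mg.
Total = 60 + 525 = 585 mg.

585 mg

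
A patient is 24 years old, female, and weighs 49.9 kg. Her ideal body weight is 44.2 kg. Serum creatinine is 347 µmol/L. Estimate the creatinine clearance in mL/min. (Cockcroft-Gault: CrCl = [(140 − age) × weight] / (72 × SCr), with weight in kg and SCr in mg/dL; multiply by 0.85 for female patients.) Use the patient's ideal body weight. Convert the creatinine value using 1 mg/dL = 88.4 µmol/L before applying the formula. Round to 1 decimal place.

SCr = 347 / 88.4 = 3.925 mg/dL
CrCl = (140 − 24) × 44.2 / (72 × 3.925) × 0.85 = 5127.2 / 282.60 × 0.85 ≈ 15.4 mL/min

15.4 mL/min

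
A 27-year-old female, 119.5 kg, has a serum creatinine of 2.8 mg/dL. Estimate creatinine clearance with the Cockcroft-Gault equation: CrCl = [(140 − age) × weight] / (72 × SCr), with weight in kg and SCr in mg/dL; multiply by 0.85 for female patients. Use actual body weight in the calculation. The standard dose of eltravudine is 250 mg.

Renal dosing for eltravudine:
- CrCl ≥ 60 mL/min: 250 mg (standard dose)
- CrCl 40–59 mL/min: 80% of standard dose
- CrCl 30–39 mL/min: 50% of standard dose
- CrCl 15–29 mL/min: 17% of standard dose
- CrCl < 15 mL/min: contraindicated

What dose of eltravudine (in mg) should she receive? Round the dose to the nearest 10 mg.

CrCl = (140 − 27) × 119.5 / (72 × 2.8) × 0.85 = 13503.5 / 201.60 × 0.85 ≈ 56.9 mL/min
CrCl ≈ 57 mL/min → bracket 40–59 mL/min.
80% of 250 mg = 200 mg

200 mg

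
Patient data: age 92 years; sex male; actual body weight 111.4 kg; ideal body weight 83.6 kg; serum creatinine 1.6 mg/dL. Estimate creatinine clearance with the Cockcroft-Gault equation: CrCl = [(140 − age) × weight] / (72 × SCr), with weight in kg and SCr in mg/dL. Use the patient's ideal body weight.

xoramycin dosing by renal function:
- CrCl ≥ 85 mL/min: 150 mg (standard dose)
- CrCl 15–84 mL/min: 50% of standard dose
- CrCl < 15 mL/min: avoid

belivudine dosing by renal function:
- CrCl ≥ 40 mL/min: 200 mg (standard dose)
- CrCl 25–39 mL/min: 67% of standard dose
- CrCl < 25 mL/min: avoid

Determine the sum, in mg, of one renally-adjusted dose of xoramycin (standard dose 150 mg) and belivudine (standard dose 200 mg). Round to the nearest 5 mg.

210 mg

CrCl = (140 − 92) × 83.6 / (72 × 1.6) = 4012.8 / 115.20 ≈ 34.8 mL/min
CrCl ≈ 35 mL/min.
xoramycin: 15–84 mL/min → 50% of 150 mg = 75 mg.
belivudine: 25–39 mL/min → 67% of 200 mg = 134 mg.
Total = 75 + 134 = 209 mg.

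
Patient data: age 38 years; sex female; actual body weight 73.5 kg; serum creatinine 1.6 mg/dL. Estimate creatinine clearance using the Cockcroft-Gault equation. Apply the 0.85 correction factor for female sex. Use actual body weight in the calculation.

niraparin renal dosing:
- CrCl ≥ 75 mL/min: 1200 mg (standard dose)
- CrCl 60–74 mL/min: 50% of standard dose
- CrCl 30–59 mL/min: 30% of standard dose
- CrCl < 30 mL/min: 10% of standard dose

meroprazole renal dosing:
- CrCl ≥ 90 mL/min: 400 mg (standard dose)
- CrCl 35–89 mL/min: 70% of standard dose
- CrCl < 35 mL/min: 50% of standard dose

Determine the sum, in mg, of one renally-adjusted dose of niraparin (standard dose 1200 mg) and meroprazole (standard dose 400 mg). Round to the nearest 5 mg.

CrCl = (140 − 38) × 73.5 / (72 × 1.6) × 0.85 = 7497.0 / 115.20 × 0.85 ≈ 55.3 mL/min
CrCl ≈ 55 mL/min.
niraparin: 30–59 mL/min → 30% of 1200 mg = 360 mg.
meroprazole: 35–89 mL/min → 70% of 400 mg = 280 mg.
Total = 360 + 280 = 640 mg.

640 mg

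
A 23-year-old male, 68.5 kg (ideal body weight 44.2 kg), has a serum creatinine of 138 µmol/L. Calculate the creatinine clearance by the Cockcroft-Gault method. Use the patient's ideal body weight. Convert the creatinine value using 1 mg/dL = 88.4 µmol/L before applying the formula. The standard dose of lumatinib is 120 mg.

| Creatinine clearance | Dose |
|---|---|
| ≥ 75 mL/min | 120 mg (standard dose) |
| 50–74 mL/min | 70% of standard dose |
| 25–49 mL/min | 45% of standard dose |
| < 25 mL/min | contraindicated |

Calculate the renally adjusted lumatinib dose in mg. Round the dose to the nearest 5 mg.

SCr = 138 / 88.4 = 1.561 mg/dL
CrCl = (140 − 23) × 44.2 / (72 × 1.561) = 5171.4 / 112.39 ≈ 46.0 mL/min
CrCl ≈ 46 mL/min → bracket 25–49 mL/min.
45% of 120 mg = 54 mg → 55 mg

55 mg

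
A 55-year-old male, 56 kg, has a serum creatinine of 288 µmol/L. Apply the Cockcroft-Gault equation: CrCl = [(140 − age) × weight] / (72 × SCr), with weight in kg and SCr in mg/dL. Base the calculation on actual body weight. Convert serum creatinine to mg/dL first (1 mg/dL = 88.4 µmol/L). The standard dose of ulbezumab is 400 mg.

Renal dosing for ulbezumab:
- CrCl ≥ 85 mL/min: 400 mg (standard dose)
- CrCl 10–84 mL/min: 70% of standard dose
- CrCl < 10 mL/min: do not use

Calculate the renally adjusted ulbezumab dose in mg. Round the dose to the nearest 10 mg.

280 mg

SCr = 288 / 88.4 = 3.258 mg/dL
CrCl = (140 − 55) × 56 / (72 × 3.258) = 4760.0 / 234.58 ≈ 20.3 mL/min
CrCl ≈ 20 mL/min → bracket 10–84 mL/min.
70% of 400 mg = 280 mg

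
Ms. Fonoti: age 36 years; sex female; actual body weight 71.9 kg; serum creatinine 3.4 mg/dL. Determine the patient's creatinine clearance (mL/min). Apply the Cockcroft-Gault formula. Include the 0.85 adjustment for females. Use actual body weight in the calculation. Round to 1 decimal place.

CrCl = (140 − 36) × 71.9 / (72 × 3.4) × 0.85 = 7477.6 / 244.80 × 0.85 ≈ 26.0 mL/min

26.0 mL/min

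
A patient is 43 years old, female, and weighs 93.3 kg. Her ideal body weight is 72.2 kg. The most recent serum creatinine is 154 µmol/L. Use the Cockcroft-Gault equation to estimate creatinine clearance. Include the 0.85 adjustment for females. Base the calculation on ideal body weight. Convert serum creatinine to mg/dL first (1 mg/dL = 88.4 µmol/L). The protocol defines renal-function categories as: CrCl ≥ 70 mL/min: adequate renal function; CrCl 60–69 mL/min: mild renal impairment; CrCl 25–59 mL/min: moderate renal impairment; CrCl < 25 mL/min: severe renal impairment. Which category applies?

SCr = 154 / 88.4 = 1.742 mg/dL
CrCl = (140 − 43) × 72.2 / (72 × 1.742) × 0.85 = 7003.4 / 125.42 × 0.85 ≈ 47.5 mL/min
47 mL/min falls in the 'moderate renal impairment' range.

moderate renal impairment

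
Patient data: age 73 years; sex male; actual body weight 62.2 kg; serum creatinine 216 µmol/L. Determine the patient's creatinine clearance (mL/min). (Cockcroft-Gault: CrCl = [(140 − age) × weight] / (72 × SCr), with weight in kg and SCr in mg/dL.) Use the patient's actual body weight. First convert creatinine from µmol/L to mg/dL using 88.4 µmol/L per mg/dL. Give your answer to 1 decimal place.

23.7 mL/min

SCr = 216 / 88.4 = 2.443 mg/dL
CrCl = (140 − 73) × 62.2 / (72 × 2.443) = 4167.4 / 175.90 ≈ 23.7 mL/min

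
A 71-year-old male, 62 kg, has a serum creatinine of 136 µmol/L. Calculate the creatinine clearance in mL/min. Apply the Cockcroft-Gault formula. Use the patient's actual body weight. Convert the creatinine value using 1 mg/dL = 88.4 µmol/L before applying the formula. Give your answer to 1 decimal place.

38.6 mL/min

SCr = 136 / 88.4 = 1.538 mg/dL
CrCl = (140 − 71) × 62 / (72 × 1.538) = 4278.0 / 110.74 ≈ 38.6 mL/min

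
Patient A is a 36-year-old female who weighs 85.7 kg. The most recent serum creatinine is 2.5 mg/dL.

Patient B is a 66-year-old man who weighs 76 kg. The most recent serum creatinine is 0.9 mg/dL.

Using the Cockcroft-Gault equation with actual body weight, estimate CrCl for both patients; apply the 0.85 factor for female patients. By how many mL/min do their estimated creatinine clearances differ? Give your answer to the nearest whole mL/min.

45 mL/min

Patient A: CrCl = (140 − 36) × 85.7 / (72 × 2.5) × 0.85 = 8912.8 / 180.00 × 0.85 ≈ 42.1 mL/min
Patient B: CrCl = (140 − 66) × 76 / (72 × 0.9) = 5624.0 / 64.80 ≈ 86.8 mL/min
|42.1 − 86.8| = 44.7 mL/min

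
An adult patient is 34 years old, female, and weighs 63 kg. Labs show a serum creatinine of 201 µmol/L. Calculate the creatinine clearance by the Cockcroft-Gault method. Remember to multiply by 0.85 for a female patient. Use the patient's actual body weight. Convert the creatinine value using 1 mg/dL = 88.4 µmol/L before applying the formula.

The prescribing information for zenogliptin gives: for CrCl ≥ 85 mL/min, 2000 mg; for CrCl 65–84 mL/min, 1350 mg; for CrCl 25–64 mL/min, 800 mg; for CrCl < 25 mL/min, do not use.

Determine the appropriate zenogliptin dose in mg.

SCr = 201 / 88.4 = 2.274 mg/dL
CrCl = (140 − 34) × 63 / (72 × 2.274) × 0.85 = 6678.0 / 163.73 × 0.85 ≈ 34.7 mL/min
CrCl ≈ 35 mL/min → bracket 25–64 mL/min.
Dose for this bracket: 800 mg.

800 mg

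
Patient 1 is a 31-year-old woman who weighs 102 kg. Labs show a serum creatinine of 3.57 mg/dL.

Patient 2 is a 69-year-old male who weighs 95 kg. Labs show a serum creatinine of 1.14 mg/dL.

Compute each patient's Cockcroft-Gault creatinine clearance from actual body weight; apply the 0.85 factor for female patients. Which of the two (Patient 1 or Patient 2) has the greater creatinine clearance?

Patient 1: CrCl = (140 − 31) × 102 / (72 × 3.57) × 0.85 = 11118.0 / 257.04 × 0.85 ≈ 36.8 mL/min
Patient 2: CrCl = (140 − 69) × 95 / (72 × 1.14) = 6745.0 / 82.08 ≈ 82.2 mL/min
36.8 vs 82.2 mL/min → Patient 2 is higher.

Patient 2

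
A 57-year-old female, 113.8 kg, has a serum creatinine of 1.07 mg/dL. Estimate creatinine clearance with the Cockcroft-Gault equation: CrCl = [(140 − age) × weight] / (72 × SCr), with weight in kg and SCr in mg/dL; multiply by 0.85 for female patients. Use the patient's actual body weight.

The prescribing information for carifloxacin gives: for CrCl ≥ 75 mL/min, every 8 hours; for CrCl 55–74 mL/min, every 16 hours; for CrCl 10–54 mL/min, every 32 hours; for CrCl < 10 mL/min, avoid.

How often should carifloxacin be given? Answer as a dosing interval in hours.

every 8 hours

CrCl = (140 − 57) × 113.8 / (72 × 1.07) × 0.85 = 9445.4 / 77.04 × 0.85 ≈ 104.2 mL/min
CrCl ≈ 104 mL/min → bracket ≥ 75 mL/min → every 8 hours.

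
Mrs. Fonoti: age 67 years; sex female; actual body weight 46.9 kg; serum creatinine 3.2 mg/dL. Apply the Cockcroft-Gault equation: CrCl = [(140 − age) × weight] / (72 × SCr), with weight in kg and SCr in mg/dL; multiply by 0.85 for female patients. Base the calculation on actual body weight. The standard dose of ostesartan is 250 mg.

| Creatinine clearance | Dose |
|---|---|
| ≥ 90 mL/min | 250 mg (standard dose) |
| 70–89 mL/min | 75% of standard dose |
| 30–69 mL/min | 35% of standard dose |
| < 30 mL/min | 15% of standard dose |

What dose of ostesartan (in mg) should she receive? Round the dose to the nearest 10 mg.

40 mg

CrCl = (140 − 67) × 46.9 / (72 × 3.2) × 0.85 = 3423.7 / 230.40 × 0.85 ≈ 12.6 mL/min
CrCl ≈ 13 mL/min → bracket < 30 mL/min.
15% of 250 mg = 37.5 mg → 40 mg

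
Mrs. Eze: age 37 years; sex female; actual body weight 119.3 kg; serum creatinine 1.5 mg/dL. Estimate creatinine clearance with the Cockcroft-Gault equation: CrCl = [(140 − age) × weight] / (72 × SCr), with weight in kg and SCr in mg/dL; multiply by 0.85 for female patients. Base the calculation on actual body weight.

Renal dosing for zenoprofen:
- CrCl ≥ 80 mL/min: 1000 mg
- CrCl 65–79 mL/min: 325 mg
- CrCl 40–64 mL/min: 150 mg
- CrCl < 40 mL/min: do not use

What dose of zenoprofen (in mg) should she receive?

1000 mg

CrCl = (140 − 37) × 119.3 / (72 × 1.5) × 0.85 = 12287.9 / 108.00 × 0.85 ≈ 96.7 mL/min
CrCl ≈ 97 mL/min → bracket ≥ 80 mL/min.
Dose for this bracket: 1000 mg.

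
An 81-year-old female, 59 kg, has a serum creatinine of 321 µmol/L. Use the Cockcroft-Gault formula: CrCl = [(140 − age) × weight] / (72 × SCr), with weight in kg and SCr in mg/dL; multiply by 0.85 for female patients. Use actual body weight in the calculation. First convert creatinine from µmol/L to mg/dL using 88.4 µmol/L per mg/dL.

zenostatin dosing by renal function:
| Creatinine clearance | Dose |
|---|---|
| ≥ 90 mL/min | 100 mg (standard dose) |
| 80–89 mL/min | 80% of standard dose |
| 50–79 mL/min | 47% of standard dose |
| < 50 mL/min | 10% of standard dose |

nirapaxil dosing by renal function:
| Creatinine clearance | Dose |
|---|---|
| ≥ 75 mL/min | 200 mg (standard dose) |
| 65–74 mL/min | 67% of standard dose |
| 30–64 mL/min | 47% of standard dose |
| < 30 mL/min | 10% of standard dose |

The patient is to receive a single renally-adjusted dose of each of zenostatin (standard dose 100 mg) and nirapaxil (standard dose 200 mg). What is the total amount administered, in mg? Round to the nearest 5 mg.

SCr = 321 / 88.4 = 3.631 mg/dL
CrCl = (140 − 81) × 59 / (72 × 3.631) × 0.85 = 3481.0 / 261.43 × 0.85 ≈ 11.3 mL/min
CrCl ≈ 11 mL/min.
zenostatin: < 50 mL/min → 10% of 100 mg = 10 mg.
nirapaxil: < 30 mL/min → 10% of 200 mg = 20 mg.
Total = 10 + 20 = 30 mg.

30 mg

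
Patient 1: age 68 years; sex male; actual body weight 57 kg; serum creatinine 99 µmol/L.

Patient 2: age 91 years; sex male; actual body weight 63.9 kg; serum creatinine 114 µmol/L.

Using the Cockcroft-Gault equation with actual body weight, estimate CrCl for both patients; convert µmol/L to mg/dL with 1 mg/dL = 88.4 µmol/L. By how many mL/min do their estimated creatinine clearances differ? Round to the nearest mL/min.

Patient 1: SCr = 99 / 88.4 = 1.12 mg/dL
Patient 1: CrCl = (140 − 68) × 57 / (72 × 1.12) = 4104.0 / 80.64 ≈ 50.9 mL/min
Patient 2: SCr = 114 / 88.4 = 1.29 mg/dL
Patient 2: CrCl = (140 − 91) × 63.9 / (72 × 1.29) = 3131.1 / 92.88 ≈ 33.7 mL/min
|50.9 − 33.7| = 17.2 mL/min

17 mL/min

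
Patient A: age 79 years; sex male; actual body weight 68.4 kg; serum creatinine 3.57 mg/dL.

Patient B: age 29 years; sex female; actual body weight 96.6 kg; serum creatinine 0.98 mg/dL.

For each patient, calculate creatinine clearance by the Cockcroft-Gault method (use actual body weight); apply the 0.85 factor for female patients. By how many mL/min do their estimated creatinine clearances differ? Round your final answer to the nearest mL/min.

Patient A: CrCl = (140 − 79) × 68.4 / (72 × 3.57) = 4172.4 / 257.04 ≈ 16.2 mL/min
Patient B: CrCl = (140 − 29) × 96.6 / (72 × 0.98) × 0.85 = 10722.6 / 70.56 × 0.85 ≈ 129.2 mL/min
|16.2 − 129.2| = 113.0 mL/min

113 mL/min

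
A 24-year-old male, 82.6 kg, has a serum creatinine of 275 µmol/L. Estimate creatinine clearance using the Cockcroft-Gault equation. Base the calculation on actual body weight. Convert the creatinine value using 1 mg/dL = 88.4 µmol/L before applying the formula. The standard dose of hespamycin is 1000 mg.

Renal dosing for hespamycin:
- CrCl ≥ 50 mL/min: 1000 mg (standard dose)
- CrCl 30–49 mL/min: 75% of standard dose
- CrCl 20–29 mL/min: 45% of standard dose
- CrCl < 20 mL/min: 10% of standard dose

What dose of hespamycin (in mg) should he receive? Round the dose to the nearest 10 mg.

SCr = 275 / 88.4 = 3.111 mg/dL
CrCl = (140 − 24) × 82.6 / (72 × 3.111) = 9581.6 / 223.99 ≈ 42.8 mL/min
CrCl ≈ 43 mL/min → bracket 30–49 mL/min.
75% of 1000 mg = 750 mg

750 mg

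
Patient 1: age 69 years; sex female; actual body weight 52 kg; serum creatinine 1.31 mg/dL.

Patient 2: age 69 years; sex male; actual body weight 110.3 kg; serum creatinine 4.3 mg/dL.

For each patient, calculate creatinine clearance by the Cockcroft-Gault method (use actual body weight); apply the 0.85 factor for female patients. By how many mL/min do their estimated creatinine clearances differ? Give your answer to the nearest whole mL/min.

Patient 1: CrCl = (140 − 69) × 52 / (72 × 1.31) × 0.85 = 3692.0 / 94.32 × 0.85 ≈ 33.3 mL/min
Patient 2: CrCl = (140 − 69) × 110.3 / (72 × 4.3) = 7831.3 / 309.60 ≈ 25.3 mL/min
|33.3 − 25.3| = 8.0 mL/min

8 mL/min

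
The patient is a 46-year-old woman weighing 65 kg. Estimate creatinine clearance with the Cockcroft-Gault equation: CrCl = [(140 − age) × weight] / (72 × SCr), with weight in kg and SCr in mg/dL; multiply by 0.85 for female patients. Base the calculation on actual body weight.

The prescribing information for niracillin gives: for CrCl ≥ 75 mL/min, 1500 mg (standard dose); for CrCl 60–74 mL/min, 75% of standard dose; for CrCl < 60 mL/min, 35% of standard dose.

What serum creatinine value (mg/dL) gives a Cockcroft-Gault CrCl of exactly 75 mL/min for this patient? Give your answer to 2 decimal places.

0.96 mg/dL

Standard dose requires CrCl ≥ 75 mL/min.
Set (140 − 46) × 65 × 0.85 / (72 × SCr) = 75
SCr = (140 − 46) × 65 × 0.85 / (72 × 75) = 0.962 mg/dL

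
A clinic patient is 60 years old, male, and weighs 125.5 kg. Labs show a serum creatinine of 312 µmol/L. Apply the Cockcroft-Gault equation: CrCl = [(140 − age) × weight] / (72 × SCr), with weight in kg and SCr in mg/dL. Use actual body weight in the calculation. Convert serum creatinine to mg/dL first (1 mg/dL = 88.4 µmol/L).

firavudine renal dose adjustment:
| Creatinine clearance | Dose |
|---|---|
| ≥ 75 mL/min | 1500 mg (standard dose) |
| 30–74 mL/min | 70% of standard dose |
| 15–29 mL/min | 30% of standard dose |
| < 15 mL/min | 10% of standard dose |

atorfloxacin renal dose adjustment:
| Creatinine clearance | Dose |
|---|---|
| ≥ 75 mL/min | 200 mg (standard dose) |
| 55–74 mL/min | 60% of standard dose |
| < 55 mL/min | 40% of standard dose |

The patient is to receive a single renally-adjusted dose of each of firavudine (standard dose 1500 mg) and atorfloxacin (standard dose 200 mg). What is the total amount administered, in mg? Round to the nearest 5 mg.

1130 mg

SCr = 312 / 88.4 = 3.529 mg/dL
CrCl = (140 − 60) × 125.5 / (72 × 3.529) = 10040.0 / 254.09 ≈ 39.5 mL/min
CrCl ≈ 40 mL/min.
firavudine: 30–74 mL/min → 70% of 1500 mg = 1050 mg.
atorfloxacin: < 55 mL/min → 40% of 200 mg = 80 mg.
Total = 1050 + 80 = 1130 mg.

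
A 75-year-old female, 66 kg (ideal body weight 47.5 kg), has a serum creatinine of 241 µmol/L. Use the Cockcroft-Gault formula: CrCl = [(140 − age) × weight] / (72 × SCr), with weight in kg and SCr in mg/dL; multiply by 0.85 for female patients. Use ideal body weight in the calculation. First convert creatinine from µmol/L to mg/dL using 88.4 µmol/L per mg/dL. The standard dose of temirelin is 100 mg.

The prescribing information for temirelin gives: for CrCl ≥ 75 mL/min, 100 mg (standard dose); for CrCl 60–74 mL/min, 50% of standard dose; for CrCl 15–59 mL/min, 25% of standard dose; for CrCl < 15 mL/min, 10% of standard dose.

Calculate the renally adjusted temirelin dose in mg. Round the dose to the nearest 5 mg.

SCr = 241 / 88.4 = 2.726 mg/dL
CrCl = (140 − 75) × 47.5 / (72 × 2.726) × 0.85 = 3087.5 / 196.27 × 0.85 ≈ 13.4 mL/min
CrCl ≈ 13 mL/min → bracket < 15 mL/min.
10% of 100 mg = 10 mg

10 mg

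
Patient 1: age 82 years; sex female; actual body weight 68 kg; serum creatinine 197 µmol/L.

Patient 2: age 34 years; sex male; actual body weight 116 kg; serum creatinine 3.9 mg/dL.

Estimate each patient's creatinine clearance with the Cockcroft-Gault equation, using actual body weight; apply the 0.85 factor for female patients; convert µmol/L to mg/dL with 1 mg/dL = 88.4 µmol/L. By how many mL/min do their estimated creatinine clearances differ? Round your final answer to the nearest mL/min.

Patient 1: SCr = 197 / 88.4 = 2.229 mg/dL
Patient 1: CrCl = (140 − 82) × 68 / (72 × 2.229) × 0.85 = 3944.0 / 160.49 × 0.85 ≈ 20.9 mL/min
Patient 2: CrCl = (140 − 34) × 116 / (72 × 3.9) = 12296.0 / 280.80 ≈ 43.8 mL/min
|20.9 − 43.8| = 22.9 mL/min

23 mL/min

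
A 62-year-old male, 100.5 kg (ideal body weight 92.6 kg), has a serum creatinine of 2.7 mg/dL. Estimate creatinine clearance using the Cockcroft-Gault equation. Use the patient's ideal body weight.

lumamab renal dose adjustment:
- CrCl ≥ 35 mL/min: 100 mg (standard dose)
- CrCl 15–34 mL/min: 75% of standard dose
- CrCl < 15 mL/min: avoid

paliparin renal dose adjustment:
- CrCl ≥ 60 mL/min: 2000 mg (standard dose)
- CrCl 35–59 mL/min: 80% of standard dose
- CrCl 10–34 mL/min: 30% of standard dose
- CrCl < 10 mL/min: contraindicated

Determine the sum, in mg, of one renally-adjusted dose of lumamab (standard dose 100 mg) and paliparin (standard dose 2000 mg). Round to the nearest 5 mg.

CrCl = (140 − 62) × 92.6 / (72 × 2.7) = 7222.8 / 194.40 ≈ 37.2 mL/min
CrCl ≈ 37 mL/min.
lumamab: ≥ 35 mL/min → 100% of 100 mg = 100 mg.
paliparin: 35–59 mL/min → 80% of 2000 mg = 1600 mg.
Total = 100 + 1600 = 1700 mg.

1700 mg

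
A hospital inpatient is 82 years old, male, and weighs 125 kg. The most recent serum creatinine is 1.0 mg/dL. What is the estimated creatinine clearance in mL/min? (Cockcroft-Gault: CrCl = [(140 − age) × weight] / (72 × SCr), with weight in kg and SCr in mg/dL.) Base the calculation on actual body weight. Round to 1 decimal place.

100.7 mL/min

CrCl = (140 − 82) × 125 / (72 × 1) = 7250.0 / 72.00 ≈ 100.7 mL/min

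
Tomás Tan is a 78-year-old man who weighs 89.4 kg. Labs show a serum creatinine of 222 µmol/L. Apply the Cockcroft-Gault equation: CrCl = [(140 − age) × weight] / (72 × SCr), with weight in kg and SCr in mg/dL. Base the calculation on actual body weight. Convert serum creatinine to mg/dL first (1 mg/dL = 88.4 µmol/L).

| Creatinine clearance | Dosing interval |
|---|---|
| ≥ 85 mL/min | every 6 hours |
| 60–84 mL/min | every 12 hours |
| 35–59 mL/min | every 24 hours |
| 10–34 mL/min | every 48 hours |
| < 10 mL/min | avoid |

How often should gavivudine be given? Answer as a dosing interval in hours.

every 48 hours

SCr = 222 / 88.4 = 2.511 mg/dL
CrCl = (140 − 78) × 89.4 / (72 × 2.511) = 5542.8 / 180.79 ≈ 30.7 mL/min
CrCl ≈ 31 mL/min → bracket 10–34 mL/min → every 48 hours.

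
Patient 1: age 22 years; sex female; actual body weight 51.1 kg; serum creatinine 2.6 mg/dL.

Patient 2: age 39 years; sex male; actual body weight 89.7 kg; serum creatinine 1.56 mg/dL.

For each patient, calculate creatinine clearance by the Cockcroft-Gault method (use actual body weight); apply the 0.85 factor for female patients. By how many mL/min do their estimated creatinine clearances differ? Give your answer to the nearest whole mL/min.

53 mL/min

Patient 1: CrCl = (140 − 22) × 51.1 / (72 × 2.6) × 0.85 = 6029.8 / 187.20 × 0.85 ≈ 27.4 mL/min
Patient 2: CrCl = (140 − 39) × 89.7 / (72 × 1.56) = 9059.7 / 112.32 ≈ 80.7 mL/min
|27.4 − 80.7| = 53.3 mL/min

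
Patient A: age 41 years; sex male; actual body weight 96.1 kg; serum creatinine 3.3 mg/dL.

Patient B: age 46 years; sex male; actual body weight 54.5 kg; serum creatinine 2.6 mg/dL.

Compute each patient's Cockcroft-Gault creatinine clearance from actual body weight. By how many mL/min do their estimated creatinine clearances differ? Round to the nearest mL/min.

13 mL/min

Patient A: CrCl = (140 − 41) × 96.1 / (72 × 3.3) = 9513.9 / 237.60 ≈ 40.0 mL/min
Patient B: CrCl = (140 − 46) × 54.5 / (72 × 2.6) = 5123.0 / 187.20 ≈ 27.4 mL/min
|40.0 − 27.4| = 12.6 mL/min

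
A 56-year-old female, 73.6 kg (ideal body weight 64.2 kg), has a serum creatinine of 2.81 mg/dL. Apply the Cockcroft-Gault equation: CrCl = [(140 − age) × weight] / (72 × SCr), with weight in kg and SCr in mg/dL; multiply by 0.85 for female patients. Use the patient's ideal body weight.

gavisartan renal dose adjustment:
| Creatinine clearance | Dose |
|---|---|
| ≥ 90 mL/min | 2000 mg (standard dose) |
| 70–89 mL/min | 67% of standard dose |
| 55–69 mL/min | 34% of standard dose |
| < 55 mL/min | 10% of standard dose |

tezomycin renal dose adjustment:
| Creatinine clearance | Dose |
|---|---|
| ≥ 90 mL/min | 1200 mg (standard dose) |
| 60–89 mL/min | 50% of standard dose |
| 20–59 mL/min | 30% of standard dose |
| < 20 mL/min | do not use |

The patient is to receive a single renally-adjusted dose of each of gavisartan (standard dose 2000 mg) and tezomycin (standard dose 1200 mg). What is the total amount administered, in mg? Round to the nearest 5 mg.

560 mg

CrCl = (140 − 56) × 64.2 / (72 × 2.81) × 0.85 = 5392.8 / 202.32 × 0.85 ≈ 22.7 mL/min
CrCl ≈ 23 mL/min.
gavisartan: < 55 mL/min → 10% of 2000 mg = 200 mg.
tezomycin: 20–59 mL/min → 30% of 1200 mg = 360 mg.
Total = 200 + 360 = 560 mg.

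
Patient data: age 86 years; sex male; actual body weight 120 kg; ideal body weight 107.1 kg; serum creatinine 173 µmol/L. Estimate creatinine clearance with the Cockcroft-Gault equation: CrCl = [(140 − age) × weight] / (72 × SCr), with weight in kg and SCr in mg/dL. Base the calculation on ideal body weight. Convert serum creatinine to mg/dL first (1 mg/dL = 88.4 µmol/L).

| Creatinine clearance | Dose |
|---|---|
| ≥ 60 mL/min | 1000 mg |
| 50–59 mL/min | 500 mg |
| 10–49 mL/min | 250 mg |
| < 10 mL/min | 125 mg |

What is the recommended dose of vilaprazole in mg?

SCr = 173 / 88.4 = 1.957 mg/dL
CrCl = (140 − 86) × 107.1 / (72 × 1.957) = 5783.4 / 140.90 ≈ 41.0 mL/min
CrCl ≈ 41 mL/min → bracket 10–49 mL/min.
Dose for this bracket: 250 mg.

250 mg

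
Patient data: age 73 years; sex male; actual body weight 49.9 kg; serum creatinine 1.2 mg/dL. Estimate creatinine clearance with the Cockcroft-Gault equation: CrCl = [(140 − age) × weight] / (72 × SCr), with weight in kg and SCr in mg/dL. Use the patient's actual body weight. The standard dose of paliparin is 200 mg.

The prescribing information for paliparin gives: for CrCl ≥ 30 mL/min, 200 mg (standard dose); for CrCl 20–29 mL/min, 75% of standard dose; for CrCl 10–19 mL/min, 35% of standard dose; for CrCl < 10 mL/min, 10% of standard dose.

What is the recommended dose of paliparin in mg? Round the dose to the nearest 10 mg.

200 mg

CrCl = (140 − 73) × 49.9 / (72 × 1.2) = 3343.3 / 86.40 ≈ 38.7 mL/min
CrCl ≈ 39 mL/min → bracket ≥ 30 mL/min.
100% of 200 mg = 200 mg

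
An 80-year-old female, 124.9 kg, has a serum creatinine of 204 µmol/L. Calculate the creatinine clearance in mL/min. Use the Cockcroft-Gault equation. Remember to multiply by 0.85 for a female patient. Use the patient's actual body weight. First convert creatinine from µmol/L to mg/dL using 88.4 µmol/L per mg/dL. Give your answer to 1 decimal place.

SCr = 204 / 88.4 = 2.308 mg/dL
CrCl = (140 − 80) × 124.9 / (72 × 2.308) × 0.85 = 7494.0 / 166.18 × 0.85 ≈ 38.3 mL/min

38.3 mL/min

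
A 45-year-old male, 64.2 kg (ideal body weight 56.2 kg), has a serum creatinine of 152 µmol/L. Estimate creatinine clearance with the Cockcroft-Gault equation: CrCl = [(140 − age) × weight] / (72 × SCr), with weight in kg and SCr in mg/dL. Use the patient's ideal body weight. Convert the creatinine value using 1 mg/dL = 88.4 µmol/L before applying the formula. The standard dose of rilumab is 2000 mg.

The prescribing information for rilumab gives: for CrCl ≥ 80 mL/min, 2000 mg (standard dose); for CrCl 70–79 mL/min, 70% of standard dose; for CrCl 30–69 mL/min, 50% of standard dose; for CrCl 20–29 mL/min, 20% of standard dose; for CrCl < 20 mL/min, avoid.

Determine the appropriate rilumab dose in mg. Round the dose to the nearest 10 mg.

SCr = 152 / 88.4 = 1.719 mg/dL
CrCl = (140 − 45) × 56.2 / (72 × 1.719) = 5339.0 / 123.77 ≈ 43.1 mL/min
CrCl ≈ 43 mL/min → bracket 30–69 mL/min.
50% of 2000 mg = 1000 mg

1000 mg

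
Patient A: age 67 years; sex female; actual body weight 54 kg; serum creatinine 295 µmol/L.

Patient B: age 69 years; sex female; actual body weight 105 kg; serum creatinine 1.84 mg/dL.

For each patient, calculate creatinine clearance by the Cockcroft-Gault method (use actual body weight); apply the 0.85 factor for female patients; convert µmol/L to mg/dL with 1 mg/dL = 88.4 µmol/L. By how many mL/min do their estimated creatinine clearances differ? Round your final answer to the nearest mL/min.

34 mL/min

Patient A: SCr = 295 / 88.4 = 3.337 mg/dL
Patient A: CrCl = (140 − 67) × 54 / (72 × 3.337) × 0.85 = 3942.0 / 240.26 × 0.85 ≈ 13.9 mL/min
Patient B: CrCl = (140 − 69) × 105 / (72 × 1.84) × 0.85 = 7455.0 / 132.48 × 0.85 ≈ 47.8 mL/min
|13.9 − 47.8| = 33.9 mL/min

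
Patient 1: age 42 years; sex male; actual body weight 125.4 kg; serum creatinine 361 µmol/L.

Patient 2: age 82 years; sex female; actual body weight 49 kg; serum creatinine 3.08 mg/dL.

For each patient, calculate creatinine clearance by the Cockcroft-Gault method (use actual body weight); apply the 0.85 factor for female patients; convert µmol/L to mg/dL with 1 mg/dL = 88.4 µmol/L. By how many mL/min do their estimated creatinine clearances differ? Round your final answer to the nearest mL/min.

Patient 1: SCr = 361 / 88.4 = 4.084 mg/dL
Patient 1: CrCl = (140 − 42) × 125.4 / (72 × 4.084) = 12289.2 / 294.05 ≈ 41.8 mL/min
Patient 2: CrCl = (140 − 82) × 49 / (72 × 3.08) × 0.85 = 2842.0 / 221.76 × 0.85 ≈ 10.9 mL/min
|41.8 − 10.9| = 30.9 mL/min

31 mL/min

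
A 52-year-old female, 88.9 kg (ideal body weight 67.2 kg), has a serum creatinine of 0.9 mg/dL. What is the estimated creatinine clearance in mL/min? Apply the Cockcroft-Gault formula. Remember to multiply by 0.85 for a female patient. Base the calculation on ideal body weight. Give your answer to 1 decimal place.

77.6 mL/min

CrCl = (140 − 52) × 67.2 / (72 × 0.9) × 0.85 = 5913.6 / 64.80 × 0.85 ≈ 77.6 mL/min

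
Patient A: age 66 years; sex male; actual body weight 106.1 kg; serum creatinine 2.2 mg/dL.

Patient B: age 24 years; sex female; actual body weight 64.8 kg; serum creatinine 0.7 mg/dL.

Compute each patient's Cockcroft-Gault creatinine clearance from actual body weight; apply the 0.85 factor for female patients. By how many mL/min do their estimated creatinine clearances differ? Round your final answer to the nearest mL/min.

77 mL/min

Patient A: CrCl = (140 − 66) × 106.1 / (72 × 2.2) = 7851.4 / 158.40 ≈ 49.6 mL/min
Patient B: CrCl = (140 − 24) × 64.8 / (72 × 0.7) × 0.85 = 7516.8 / 50.40 × 0.85 ≈ 126.8 mL/min
|49.6 − 126.8| = 77.2 mL/min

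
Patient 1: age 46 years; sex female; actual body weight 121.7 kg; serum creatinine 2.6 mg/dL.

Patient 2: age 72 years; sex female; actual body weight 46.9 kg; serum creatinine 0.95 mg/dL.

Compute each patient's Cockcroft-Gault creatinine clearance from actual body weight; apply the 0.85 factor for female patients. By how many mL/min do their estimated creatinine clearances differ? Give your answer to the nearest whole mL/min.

12 mL/min

Patient 1: CrCl = (140 − 46) × 121.7 / (72 × 2.6) × 0.85 = 11439.8 / 187.20 × 0.85 ≈ 51.9 mL/min
Patient 2: CrCl = (140 − 72) × 46.9 / (72 × 0.95) × 0.85 = 3189.2 / 68.40 × 0.85 ≈ 39.6 mL/min
|51.9 − 39.6| = 12.3 mL/min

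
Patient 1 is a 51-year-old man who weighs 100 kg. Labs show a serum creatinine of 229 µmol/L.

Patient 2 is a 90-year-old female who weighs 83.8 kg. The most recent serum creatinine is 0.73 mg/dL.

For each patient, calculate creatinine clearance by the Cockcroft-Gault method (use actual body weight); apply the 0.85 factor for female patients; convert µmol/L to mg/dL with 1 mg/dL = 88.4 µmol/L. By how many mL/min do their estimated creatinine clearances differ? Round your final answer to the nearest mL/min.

20 mL/min

Patient 1: SCr = 229 / 88.4 = 2.59 mg/dL
Patient 1: CrCl = (140 − 51) × 100 / (72 × 2.59) = 8900.0 / 186.48 ≈ 47.7 mL/min
Patient 2: CrCl = (140 − 90) × 83.8 / (72 × 0.73) × 0.85 = 4190.0 / 52.56 × 0.85 ≈ 67.8 mL/min
|47.7 − 67.8| = 20.1 mL/min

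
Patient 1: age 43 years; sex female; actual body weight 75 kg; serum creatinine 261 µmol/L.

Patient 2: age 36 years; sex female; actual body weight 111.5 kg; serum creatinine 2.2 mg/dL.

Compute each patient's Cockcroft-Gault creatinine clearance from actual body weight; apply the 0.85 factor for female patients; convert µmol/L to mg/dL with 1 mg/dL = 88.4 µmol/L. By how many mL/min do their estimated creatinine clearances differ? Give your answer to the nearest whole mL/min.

Patient 1: SCr = 261 / 88.4 = 2.952 mg/dL
Patient 1: CrCl = (140 − 43) × 75 / (72 × 2.952) × 0.85 = 7275.0 / 212.54 × 0.85 ≈ 29.1 mL/min
Patient 2: CrCl = (140 − 36) × 111.5 / (72 × 2.2) × 0.85 = 11596.0 / 158.40 × 0.85 ≈ 62.2 mL/min
|29.1 − 62.2| = 33.1 mL/min

33 mL/min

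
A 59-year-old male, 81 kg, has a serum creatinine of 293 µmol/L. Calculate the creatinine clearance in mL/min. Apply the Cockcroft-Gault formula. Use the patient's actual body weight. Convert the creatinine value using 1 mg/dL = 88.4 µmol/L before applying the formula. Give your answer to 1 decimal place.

SCr = 293 / 88.4 = 3.314 mg/dL
CrCl = (140 − 59) × 81 / (72 × 3.314) = 6561.0 / 238.61 ≈ 27.5 mL/min

27.5 mL/min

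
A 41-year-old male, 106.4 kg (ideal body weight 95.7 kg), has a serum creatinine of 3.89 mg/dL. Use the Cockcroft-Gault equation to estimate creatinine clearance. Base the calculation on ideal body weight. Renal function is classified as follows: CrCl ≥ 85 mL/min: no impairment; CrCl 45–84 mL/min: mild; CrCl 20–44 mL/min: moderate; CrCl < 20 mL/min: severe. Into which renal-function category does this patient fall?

CrCl = (140 − 41) × 95.7 / (72 × 3.89) = 9474.3 / 280.08 ≈ 33.8 mL/min
34 mL/min falls in the 'moderate' range.

moderate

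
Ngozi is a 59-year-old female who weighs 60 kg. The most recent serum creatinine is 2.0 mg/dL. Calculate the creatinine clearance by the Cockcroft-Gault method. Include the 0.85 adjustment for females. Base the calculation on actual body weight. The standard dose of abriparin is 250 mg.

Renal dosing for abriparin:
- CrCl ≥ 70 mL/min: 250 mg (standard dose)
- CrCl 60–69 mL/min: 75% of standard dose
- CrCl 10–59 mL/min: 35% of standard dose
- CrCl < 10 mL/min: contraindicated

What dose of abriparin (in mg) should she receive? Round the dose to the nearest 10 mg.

CrCl = (140 − 59) × 60 / (72 × 2) × 0.85 = 4860.0 / 144.00 × 0.85 ≈ 28.7 mL/min
CrCl ≈ 29 mL/min → bracket 10–59 mL/min.
35% of 250 mg = 87.5 mg → 90 mg

90 mg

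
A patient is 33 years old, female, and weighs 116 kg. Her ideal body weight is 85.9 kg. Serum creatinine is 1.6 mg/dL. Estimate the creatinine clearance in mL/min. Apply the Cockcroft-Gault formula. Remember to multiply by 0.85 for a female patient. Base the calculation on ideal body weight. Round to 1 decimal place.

CrCl = (140 − 33) × 85.9 / (72 × 1.6) × 0.85 = 9191.3 / 115.20 × 0.85 ≈ 67.8 mL/min

67.8 mL/min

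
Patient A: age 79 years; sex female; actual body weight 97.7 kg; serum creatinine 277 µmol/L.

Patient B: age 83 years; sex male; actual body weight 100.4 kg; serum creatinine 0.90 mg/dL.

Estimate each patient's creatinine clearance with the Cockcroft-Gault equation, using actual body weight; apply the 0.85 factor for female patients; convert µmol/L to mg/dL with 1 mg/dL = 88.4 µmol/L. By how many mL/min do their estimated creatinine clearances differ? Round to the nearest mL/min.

Patient A: SCr = 277 / 88.4 = 3.133 mg/dL
Patient A: CrCl = (140 − 79) × 97.7 / (72 × 3.133) × 0.85 = 5959.7 / 225.58 × 0.85 ≈ 22.5 mL/min
Patient B: CrCl = (140 − 83) × 100.4 / (72 × 0.9) = 5722.8 / 64.80 ≈ 88.3 mL/min
|22.5 − 88.3| = 65.8 mL/min

66 mL/min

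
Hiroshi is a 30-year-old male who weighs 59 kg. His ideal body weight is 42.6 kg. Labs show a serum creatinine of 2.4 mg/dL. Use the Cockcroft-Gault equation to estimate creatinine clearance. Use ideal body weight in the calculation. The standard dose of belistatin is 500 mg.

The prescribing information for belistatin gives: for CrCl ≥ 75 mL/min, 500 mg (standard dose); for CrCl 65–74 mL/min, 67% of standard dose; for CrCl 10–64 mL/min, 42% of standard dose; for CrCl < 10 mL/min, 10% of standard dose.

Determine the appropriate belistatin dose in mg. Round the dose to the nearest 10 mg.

210 mg

CrCl = (140 − 30) × 42.6 / (72 × 2.4) = 4686.0 / 172.80 ≈ 27.1 mL/min
CrCl ≈ 27 mL/min → bracket 10–64 mL/min.
42% of 500 mg = 210 mg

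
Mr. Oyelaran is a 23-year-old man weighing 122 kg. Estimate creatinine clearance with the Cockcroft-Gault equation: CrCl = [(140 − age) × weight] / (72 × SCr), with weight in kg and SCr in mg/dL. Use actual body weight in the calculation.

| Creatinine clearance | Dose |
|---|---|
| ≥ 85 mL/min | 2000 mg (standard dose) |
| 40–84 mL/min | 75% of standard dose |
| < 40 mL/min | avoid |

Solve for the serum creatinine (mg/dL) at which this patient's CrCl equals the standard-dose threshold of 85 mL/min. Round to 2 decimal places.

Standard dose requires CrCl ≥ 85 mL/min.
Set (140 − 23) × 122 / (72 × SCr) = 85
SCr = (140 − 23) × 122 / (72 × 85) = 2.332 mg/dL

2.33 mg/dL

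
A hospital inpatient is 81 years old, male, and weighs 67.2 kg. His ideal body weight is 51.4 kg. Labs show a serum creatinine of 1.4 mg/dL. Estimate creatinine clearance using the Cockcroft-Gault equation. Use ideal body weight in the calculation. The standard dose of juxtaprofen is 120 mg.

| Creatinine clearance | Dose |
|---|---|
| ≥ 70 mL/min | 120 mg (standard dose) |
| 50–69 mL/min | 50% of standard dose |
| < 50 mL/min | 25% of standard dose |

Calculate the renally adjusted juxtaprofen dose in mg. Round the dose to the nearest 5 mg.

30 mg

CrCl = (140 − 81) × 51.4 / (72 × 1.4) = 3032.6 / 100.80 ≈ 30.1 mL/min
CrCl ≈ 30 mL/min → bracket < 50 mL/min.
25% of 120 mg = 30 mg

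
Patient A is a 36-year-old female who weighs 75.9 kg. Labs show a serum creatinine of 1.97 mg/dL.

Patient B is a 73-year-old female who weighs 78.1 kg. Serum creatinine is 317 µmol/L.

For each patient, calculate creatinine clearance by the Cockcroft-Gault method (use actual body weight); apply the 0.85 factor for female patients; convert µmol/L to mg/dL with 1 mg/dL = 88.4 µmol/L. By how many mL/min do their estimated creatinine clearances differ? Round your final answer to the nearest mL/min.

Patient A: CrCl = (140 − 36) × 75.9 / (72 × 1.97) × 0.85 = 7893.6 / 141.84 × 0.85 ≈ 47.3 mL/min
Patient B: SCr = 317 / 88.4 = 3.586 mg/dL
Patient B: CrCl = (140 − 73) × 78.1 / (72 × 3.586) × 0.85 = 5232.7 / 258.19 × 0.85 ≈ 17.2 mL/min
|47.3 − 17.2| = 30.1 mL/min

30 mL/min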